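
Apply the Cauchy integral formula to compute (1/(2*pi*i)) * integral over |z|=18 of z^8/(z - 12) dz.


Step 1: f(z) = z^8, a = 12 is inside |z| = 18
Step 2: By Cauchy integral formula: (1/(2pi*i)) * integral = f(a)
Step 3: f(12) = 12^8 = 429981696

429981696


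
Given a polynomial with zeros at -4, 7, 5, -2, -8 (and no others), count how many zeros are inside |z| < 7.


Step 1: Check each root:
  z = -4: |-4| = 4 < 7
  z = 7: |7| = 7 >= 7
  z = 5: |5| = 5 < 7
  z = -2: |-2| = 2 < 7
  z = -8: |-8| = 8 >= 7
Step 2: Count = 3

3


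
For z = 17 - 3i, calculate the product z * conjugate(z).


Step 1: conj(z) = 17 + 3i
Step 2: z * conj(z) = 17^2 + (-3)^2
Step 3: = 289 + 9 = 298

298


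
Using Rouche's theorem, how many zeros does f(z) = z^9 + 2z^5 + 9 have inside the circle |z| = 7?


Step 1: On |z| = 7 the three terms have sizes |z^9| = 7^9 = 40353607, |2z^5| = 2*7^5 = 33614, |9| = 9
Step 2: The dominant term is g(z) = z^9; let h(z) = 2z^5 + 9 so f = g + h
Step 3: On |z| = 7: |g| = 40353607 and |h| <= 33614 + 9 = 33623
Step 4: Since 40353607 > 33623, |h| < |g| on |z| = 7, so by Rouche f has the same number of zeros as g inside |z| < 7
Step 5: g(z) = z^9 has 9 zeros (all at the origin) inside |z| < 7. Answer = 9

9


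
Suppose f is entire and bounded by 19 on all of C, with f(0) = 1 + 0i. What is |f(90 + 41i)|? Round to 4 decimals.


Step 1: By Liouville's theorem, a bounded entire function is constant.
Step 2: f(z) = f(0) = 1 + 0i for all z.
Step 3: |f(w)| = |1 + 0i| = sqrt(1 + 0)
Step 4: = 1.0

1.0


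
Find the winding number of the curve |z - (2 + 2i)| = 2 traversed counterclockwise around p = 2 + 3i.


Step 1: Center c = (2, 2), radius = 2
Step 2: |p - c|^2 = 0^2 + 1^2 = 1
Step 3: r^2 = 4
Step 4: |p-c| < r so winding number = 1

1


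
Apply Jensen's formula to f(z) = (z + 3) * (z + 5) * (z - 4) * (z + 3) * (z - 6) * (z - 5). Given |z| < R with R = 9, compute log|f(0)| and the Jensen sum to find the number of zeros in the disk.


Jensen's formula: (1/2pi)*integral log|f(Re^it)|dt = log|f(0)| + sum_{|a_k|<R} log(R/|a_k|)
Step 1: f(0) = 3 * 5 * (-4) * 3 * (-6) * (-5) = -5400
Step 2: log|f(0)| = log|-3| + log|-5| + log|4| + log|-3| + log|6| + log|5| = 8.5942
Step 3: Zeros inside |z| < 9: -3, -5, 4, -3, 6, 5
Step 4: Jensen sum = log(9/3) + log(9/5) + log(9/4) + log(9/3) + log(9/6) + log(9/5) = 4.5892
Step 5: n(R) = number of terms in the Jensen sum = count of zeros inside |z| < 9 = 6

6


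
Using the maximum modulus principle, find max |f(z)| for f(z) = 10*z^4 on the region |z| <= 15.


Step 1: On |z| = 15, |f(z)| = 10 * |z|^4 = 10 * 15^4
Step 2: By maximum modulus principle, maximum is on boundary.
Step 3: Maximum = 10 * 50625 = 506250

506250


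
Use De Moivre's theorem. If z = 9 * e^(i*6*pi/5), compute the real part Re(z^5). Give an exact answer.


Step 1: By De Moivre's theorem, z^5 = 9^5 * e^(i*5*6*pi/5) = 59049 * (cos(6*pi) + i*sin(6*pi))
Step 2: |z|^5 = 9^5 = 59049
Step 3: Reduce the angle mod 2*pi: 6*pi - 6*pi = 0
Step 4: cos(0) = 1
Step 5: Re(z^5) = 59049 * 1 = 59049

59049


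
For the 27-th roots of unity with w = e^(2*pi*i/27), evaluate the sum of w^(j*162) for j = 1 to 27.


Step 1: The sum sum_{j=1}^{n} w^(k*j) equals n if n | k, else 0.
Step 2: Here n = 27, k = 162
Step 3: Does n divide k? 27 | 162 -> True
Step 4: Sum = 27

27


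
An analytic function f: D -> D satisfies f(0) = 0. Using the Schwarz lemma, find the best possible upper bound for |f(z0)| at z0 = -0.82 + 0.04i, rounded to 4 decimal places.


Step 1: Schwarz lemma: if f: D -> D is analytic with f(0) = 0, then |f(z)| <= |z| for all z in D, and this is sharp (f(z) = z).
Step 2: |z0|^2 = (-0.82)^2 + 0.04^2 = 0.674
Step 3: |z0| = sqrt(0.674) = 0.820975
Step 4: Best bound = |z0| = 0.821

0.821


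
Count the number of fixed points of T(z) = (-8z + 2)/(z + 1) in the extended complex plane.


Step 1: Fixed points satisfy T(z) = z
Step 2: z^2 + 9z - 2 = 0
Step 3: Discriminant = 9^2 - 4*1*(-2) = 89
Step 4: Number of fixed points = 2

2


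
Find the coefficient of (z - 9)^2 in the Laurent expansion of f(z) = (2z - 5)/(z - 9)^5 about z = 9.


Step 1: Write the numerator in powers of (z - 9): 2z - 5 = 2(z - 9) + (2*9 - 5) = 2(z - 9) + 13
Step 2: Divide by (z - 9)^5: f(z) = 13(z - 9)^(-5) + 2(z - 9)^(-4)
Step 3: This finite sum is the Laurent series of f about z = 9.
Step 4: Only the powers -5 and -4 appear, so the coefficient of (z - 9)^2 = 0

0


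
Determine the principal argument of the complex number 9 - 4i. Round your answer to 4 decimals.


Step 1: z = 9 - 4i
Step 2: arg(z) = atan2(-4, 9)
Step 3: arg(z) = -0.4182

-0.4182


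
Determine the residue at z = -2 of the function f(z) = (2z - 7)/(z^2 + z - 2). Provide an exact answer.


Step 1: Q(z) = z^2 + z - 2 = (z + 2)(z - 1)
Step 2: Q'(z) = 2z + 1
Step 3: Q'(-2) = -3, P(-2) = -11
Step 4: Res = P(-2)/Q'(-2) = -11/(-3) = 11/3

11/3


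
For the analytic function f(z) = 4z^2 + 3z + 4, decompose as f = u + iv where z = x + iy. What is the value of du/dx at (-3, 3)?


Step 1: f(z) = 4(x+iy)^2 + 3(x+iy) + 4
Step 2: u = 4(x^2 - y^2) + 3x + 4
Step 3: u_x = 8x + 3
Step 4: At (-3, 3): u_x = -24 + 3 = -21

-21


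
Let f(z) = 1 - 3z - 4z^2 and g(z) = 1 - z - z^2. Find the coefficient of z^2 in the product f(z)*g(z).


Step 1: z^2 term in f*g comes from: (1)*(-z^2) + (-3z)*(-z) + (-4z^2)*(1)
Step 2: = -1 + 3 - 4
Step 3: = -2

-2


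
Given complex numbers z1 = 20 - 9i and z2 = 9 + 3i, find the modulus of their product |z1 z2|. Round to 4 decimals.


Step 1: |z1| = sqrt(20^2 + (-9)^2) = sqrt(481)
Step 2: |z2| = sqrt(9^2 + 3^2) = sqrt(90)
Step 3: |z1*z2| = |z1|*|z2| = sqrt(481) * sqrt(90) = sqrt(481 * 90) = sqrt(43290)
Step 4: = 208.0625

208.0625


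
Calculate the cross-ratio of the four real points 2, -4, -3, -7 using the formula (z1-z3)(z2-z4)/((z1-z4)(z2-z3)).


Step 1: (z1-z3)(z2-z4) = 5 * 3 = 15
Step 2: (z1-z4)(z2-z3) = 9 * (-1) = -9
Step 3: Cross-ratio = -15/9 = -5/3

-5/3


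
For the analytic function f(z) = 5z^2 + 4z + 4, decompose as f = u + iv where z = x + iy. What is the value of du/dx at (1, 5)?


Step 1: f(z) = 5(x+iy)^2 + 4(x+iy) + 4
Step 2: u = 5(x^2 - y^2) + 4x + 4
Step 3: u_x = 10x + 4
Step 4: At (1, 5): u_x = 10 + 4 = 14

14


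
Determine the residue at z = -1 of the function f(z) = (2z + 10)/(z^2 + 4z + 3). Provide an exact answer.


Step 1: Q(z) = z^2 + 4z + 3 = (z + 1)(z + 3)
Step 2: Q'(z) = 2z + 4
Step 3: Q'(-1) = 2, P(-1) = 8
Step 4: Res = P(-1)/Q'(-1) = 8/2 = 4

4


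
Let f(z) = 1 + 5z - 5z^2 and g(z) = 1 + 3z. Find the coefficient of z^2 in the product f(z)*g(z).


Step 1: z^2 term in f*g comes from: (1)*(0) + (5z)*(3z) + (-5z^2)*(1)
Step 2: = 0 + 15 - 5
Step 3: = 10

10


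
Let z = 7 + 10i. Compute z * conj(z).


Step 1: conj(z) = 7 - 10i
Step 2: z * conj(z) = 7^2 + 10^2
Step 3: = 49 + 100 = 149

149


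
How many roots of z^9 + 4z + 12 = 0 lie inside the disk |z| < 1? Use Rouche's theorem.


Step 1: On |z| = 1 the three terms have sizes |z^9| = 1^9 = 1, |4z| = 4*1 = 4, |12| = 12
Step 2: The dominant term is g(z) = 12; let h(z) = z^9 + 4z so f = g + h
Step 3: On |z| = 1: |g| = 12 and |h| <= 1 + 4 = 5
Step 4: Since 12 > 5, |h| < |g| on |z| = 1, so by Rouche f has the same number of zeros as g inside |z| < 1
Step 5: g(z) = 12 is a nonzero constant with no zeros inside |z| < 1. Answer = 0

0


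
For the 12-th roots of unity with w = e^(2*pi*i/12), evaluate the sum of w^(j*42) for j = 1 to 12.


Step 1: The sum sum_{j=1}^{n} w^(k*j) equals n if n | k, else 0.
Step 2: Here n = 12, k = 42
Step 3: Does n divide k? 12 | 42 -> False
Step 4: Sum = 0

0


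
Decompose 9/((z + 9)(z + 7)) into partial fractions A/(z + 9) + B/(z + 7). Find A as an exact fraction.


Step 1: Multiply both sides by (z + 9) and set z = -9
Step 2: A = 9 / (-9 + 7)
Step 3: A = 9 / (-2)
Step 4: A = -9/2

-9/2


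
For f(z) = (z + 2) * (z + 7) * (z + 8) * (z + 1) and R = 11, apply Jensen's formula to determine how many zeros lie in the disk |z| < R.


Jensen's formula: (1/2pi)*integral log|f(Re^it)|dt = log|f(0)| + sum_{|a_k|<R} log(R/|a_k|)
Step 1: f(0) = 2 * 7 * 8 * 1 = 112
Step 2: log|f(0)| = log|-2| + log|-7| + log|-8| + log|-1| = 4.7185
Step 3: Zeros inside |z| < 11: -2, -7, -8, -1
Step 4: Jensen sum = log(11/2) + log(11/7) + log(11/8) + log(11/1) = 4.8731
Step 5: n(R) = number of terms in the Jensen sum = count of zeros inside |z| < 11 = 4

4


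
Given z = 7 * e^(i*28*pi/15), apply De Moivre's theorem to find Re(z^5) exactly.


Step 1: By De Moivre's theorem, z^5 = 7^5 * e^(i*5*28*pi/15) = 16807 * (cos(28*pi/3) + i*sin(28*pi/3))
Step 2: |z|^5 = 7^5 = 16807
Step 3: Reduce the angle mod 2*pi: 28*pi/3 - 8*pi = 4*pi/3
Step 4: cos(4*pi/3) = -1/2
Step 5: Re(z^5) = 16807 * (-1/2) = -16807/2

-16807/2


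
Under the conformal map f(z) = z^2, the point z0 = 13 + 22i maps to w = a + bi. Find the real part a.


Step 1: z0 = 13 + 22i
Step 2: z0^2 = 13^2 - 22^2 + 572i
Step 3: real part = 169 - 484 = -315

-315


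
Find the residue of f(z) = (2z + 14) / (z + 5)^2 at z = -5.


Step 1: Pole of order 2 at z = -5
Step 2: Res = lim d/dz [(z + 5)^2 * f(z)] as z -> -5
Step 3: (z + 5)^2 * f(z) = 2z + 14
Step 4: d/dz[2z + 14] = 2

2


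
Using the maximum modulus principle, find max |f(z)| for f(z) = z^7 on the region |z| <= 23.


Step 1: On |z| = 23, |f(z)| = |z|^7 = 23^7
Step 2: By maximum modulus principle, maximum is on boundary.
Step 3: Maximum = 3404825447 = 3404825447

3404825447


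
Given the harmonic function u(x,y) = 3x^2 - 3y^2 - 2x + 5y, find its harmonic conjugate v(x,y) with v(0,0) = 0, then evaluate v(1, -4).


Step 1: v_x = -u_y = 6y - 5
Step 2: v_y = u_x = 6x - 2
Step 3: v = 6xy - 5x - 2y + C
Step 4: v(0,0) = 0 => C = 0
Step 5: v(1, -4) = -21

-21


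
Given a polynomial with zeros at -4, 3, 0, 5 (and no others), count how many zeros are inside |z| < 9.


Step 1: Check each root:
  z = -4: |-4| = 4 < 9
  z = 3: |3| = 3 < 9
  z = 0: |0| = 0 < 9
  z = 5: |5| = 5 < 9
Step 2: Count = 4

4


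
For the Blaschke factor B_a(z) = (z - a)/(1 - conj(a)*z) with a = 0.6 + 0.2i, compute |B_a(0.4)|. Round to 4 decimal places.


Step 1: Numerator z0 - a = 0.4 - (0.6 + 0.2i) = -0.2 - 0.2i
Step 2: Denominator 1 - conj(a)*z0 = 1 - (0.6 - 0.2i)*0.4 = 0.76 + 0.08i
Step 3: |z0 - a|^2 = (-0.2)^2 + (-0.2)^2 = 0.08; |1 - conj(a)*z0|^2 = 0.76^2 + 0.08^2 = 0.584
Step 4: |B_a(0.4)| = sqrt(0.08 / 0.584) = sqrt(0.136986)
Step 5: = 0.3701

0.3701


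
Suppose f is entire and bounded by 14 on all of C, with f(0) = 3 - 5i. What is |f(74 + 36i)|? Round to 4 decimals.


Step 1: By Liouville's theorem, a bounded entire function is constant.
Step 2: f(z) = f(0) = 3 - 5i for all z.
Step 3: |f(w)| = |3 - 5i| = sqrt(9 + 25)
Step 4: = 5.831

5.831


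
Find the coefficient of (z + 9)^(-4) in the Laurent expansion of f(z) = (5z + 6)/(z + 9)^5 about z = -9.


Step 1: Write the numerator in powers of (z + 9): 5z + 6 = 5(z + 9) + (5*(-9) + 6) = 5(z + 9) - 39
Step 2: Divide by (z + 9)^5: f(z) = -39(z + 9)^(-5) + 5(z + 9)^(-4)
Step 3: This finite sum is the Laurent series of f about z = -9.
Step 4: Coefficient of (z + 9)^(-4) = coefficient of (z + 9) in the re-centred numerator = 5

5


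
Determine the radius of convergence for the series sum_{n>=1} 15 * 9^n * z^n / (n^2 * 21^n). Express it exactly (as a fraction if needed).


Step 1: General term a_n = 15 * 9^n / (n^2 * 21^n)
Step 2: By the root test, |a_n|^(1/n) = 15^(1/n) * 9 / (n^(2/n) * 21) -> 9/21 as n -> infinity (since 15^(1/n) -> 1 and n^(2/n) -> 1)
Step 3: R = 1/lim|a_n|^(1/n) = 21/9 = 7/3

7/3


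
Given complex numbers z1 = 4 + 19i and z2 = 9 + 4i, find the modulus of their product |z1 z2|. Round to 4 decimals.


Step 1: |z1| = sqrt(4^2 + 19^2) = sqrt(377)
Step 2: |z2| = sqrt(9^2 + 4^2) = sqrt(97)
Step 3: |z1*z2| = |z1|*|z2| = sqrt(377) * sqrt(97) = sqrt(377 * 97) = sqrt(36569)
Step 4: = 191.2302

191.2302


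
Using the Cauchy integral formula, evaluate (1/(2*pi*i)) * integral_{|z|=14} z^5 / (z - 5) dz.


Step 1: f(z) = z^5, a = 5 is inside |z| = 14
Step 2: By Cauchy integral formula: (1/(2pi*i)) * integral = f(a)
Step 3: f(5) = 5^5 = 3125

3125


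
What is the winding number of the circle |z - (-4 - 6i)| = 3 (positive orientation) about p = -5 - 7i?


Step 1: Center c = (-4, -6), radius = 3
Step 2: |p - c|^2 = (-1)^2 + (-1)^2 = 2
Step 3: r^2 = 9
Step 4: |p-c| < r so winding number = 1

1


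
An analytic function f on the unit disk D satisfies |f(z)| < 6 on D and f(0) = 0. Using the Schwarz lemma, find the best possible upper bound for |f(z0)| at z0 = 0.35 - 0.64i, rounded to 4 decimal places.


Step 1: g = f/6 maps D -> D with g(0) = 0, so by the Schwarz lemma |g(z)| <= |z|, i.e. |f(z)| <= 6|z|; this is sharp (f(z) = 6z).
Step 2: |z0|^2 = 0.35^2 + (-0.64)^2 = 0.5321
Step 3: |z0| = sqrt(0.5321) = 0.729452
Step 4: Best bound = 6 * |z0| = 6 * 0.729452 = 4.3767

4.3767


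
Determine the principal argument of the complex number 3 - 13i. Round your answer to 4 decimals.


Step 1: z = 3 - 13i
Step 2: arg(z) = atan2(-13, 3)
Step 3: arg(z) = -1.344

-1.344


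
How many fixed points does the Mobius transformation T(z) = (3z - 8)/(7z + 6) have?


Step 1: Fixed points satisfy T(z) = z
Step 2: 7z^2 + 3z + 8 = 0
Step 3: Discriminant = 3^2 - 4*7*8 = -215
Step 4: Number of fixed points = 2

2


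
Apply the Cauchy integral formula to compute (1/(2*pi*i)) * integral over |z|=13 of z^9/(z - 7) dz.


Step 1: f(z) = z^9, a = 7 is inside |z| = 13
Step 2: By Cauchy integral formula: (1/(2pi*i)) * integral = f(a)
Step 3: f(7) = 7^9 = 40353607

40353607


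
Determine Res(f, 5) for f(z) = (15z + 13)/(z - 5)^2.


Step 1: Pole of order 2 at z = 5
Step 2: Res = lim d/dz [(z - 5)^2 * f(z)] as z -> 5
Step 3: (z - 5)^2 * f(z) = 15z + 13
Step 4: d/dz[15z + 13] = 15

15


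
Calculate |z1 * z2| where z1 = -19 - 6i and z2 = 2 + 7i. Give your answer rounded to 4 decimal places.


Step 1: |z1| = sqrt((-19)^2 + (-6)^2) = sqrt(397)
Step 2: |z2| = sqrt(2^2 + 7^2) = sqrt(53)
Step 3: |z1*z2| = |z1|*|z2| = sqrt(397) * sqrt(53) = sqrt(397 * 53) = sqrt(21041)
Step 4: = 145.0552

145.0552


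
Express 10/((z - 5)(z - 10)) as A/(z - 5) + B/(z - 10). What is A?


Step 1: Multiply both sides by (z - 5) and set z = 5
Step 2: A = 10 / (5 - 10)
Step 3: A = 10 / (-5)
Step 4: A = -2

-2


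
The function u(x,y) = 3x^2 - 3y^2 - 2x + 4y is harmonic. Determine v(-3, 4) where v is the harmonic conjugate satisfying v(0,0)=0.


Step 1: v_x = -u_y = 6y - 4
Step 2: v_y = u_x = 6x - 2
Step 3: v = 6xy - 4x - 2y + C
Step 4: v(0,0) = 0 => C = 0
Step 5: v(-3, 4) = -68

-68


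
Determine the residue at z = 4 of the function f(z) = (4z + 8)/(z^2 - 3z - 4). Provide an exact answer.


Step 1: Q(z) = z^2 - 3z - 4 = (z - 4)(z + 1)
Step 2: Q'(z) = 2z - 3
Step 3: Q'(4) = 5, P(4) = 24
Step 4: Res = P(4)/Q'(4) = 24/5 = 24/5

24/5


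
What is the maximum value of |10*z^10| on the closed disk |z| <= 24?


Step 1: On |z| = 24, |f(z)| = 10 * |z|^10 = 10 * 24^10
Step 2: By maximum modulus principle, maximum is on boundary.
Step 3: Maximum = 10 * 63403380965376 = 634033809653760

634033809653760


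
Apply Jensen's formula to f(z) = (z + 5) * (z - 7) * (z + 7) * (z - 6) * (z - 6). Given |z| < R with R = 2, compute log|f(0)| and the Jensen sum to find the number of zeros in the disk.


Jensen's formula: (1/2pi)*integral log|f(Re^it)|dt = log|f(0)| + sum_{|a_k|<R} log(R/|a_k|)
Step 1: f(0) = 5 * (-7) * 7 * (-6) * (-6) = -8820
Step 2: log|f(0)| = log|-5| + log|7| + log|-7| + log|6| + log|6| = 9.0848
Step 3: Zeros inside |z| < 2: none
Step 4: Jensen sum = (empty sum) = 0
Step 5: n(R) = number of terms in the Jensen sum = count of zeros inside |z| < 2 = 0

0


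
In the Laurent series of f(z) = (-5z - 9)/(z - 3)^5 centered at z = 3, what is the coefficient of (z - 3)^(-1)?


Step 1: Write the numerator in powers of (z - 3): -5z - 9 = -5(z - 3) + (-5*3 - 9) = -5(z - 3) - 24
Step 2: Divide by (z - 3)^5: f(z) = -24(z - 3)^(-5) - 5(z - 3)^(-4)
Step 3: This finite sum is the Laurent series of f about z = 3.
Step 4: Only the powers -5 and -4 appear, so the coefficient of (z - 3)^(-1) = 0

0


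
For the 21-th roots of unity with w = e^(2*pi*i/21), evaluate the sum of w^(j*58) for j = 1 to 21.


Step 1: The sum sum_{j=1}^{n} w^(k*j) equals n if n | k, else 0.
Step 2: Here n = 21, k = 58
Step 3: Does n divide k? 21 | 58 -> False
Step 4: Sum = 0

0


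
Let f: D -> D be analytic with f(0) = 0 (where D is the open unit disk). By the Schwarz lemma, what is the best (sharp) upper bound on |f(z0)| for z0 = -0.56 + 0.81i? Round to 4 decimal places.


Step 1: Schwarz lemma: if f: D -> D is analytic with f(0) = 0, then |f(z)| <= |z| for all z in D, and this is sharp (f(z) = z).
Step 2: |z0|^2 = (-0.56)^2 + 0.81^2 = 0.9697
Step 3: |z0| = sqrt(0.9697) = 0.984733
Step 4: Best bound = |z0| = 0.9847

0.9847


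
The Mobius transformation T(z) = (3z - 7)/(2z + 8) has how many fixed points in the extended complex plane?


Step 1: Fixed points satisfy T(z) = z
Step 2: 2z^2 + 5z + 7 = 0
Step 3: Discriminant = 5^2 - 4*2*7 = -31
Step 4: Number of fixed points = 2

2


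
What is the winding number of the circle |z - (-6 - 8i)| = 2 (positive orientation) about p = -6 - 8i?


Step 1: Center c = (-6, -8), radius = 2
Step 2: |p - c|^2 = 0^2 + 0^2 = 0
Step 3: r^2 = 4
Step 4: |p-c| < r so winding number = 1

1


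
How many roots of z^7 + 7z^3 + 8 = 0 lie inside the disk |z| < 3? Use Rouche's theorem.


Step 1: On |z| = 3 the three terms have sizes |z^7| = 3^7 = 2187, |7z^3| = 7*3^3 = 189, |8| = 8
Step 2: The dominant term is g(z) = z^7; let h(z) = 7z^3 + 8 so f = g + h
Step 3: On |z| = 3: |g| = 2187 and |h| <= 189 + 8 = 197
Step 4: Since 2187 > 197, |h| < |g| on |z| = 3, so by Rouche f has the same number of zeros as g inside |z| < 3
Step 5: g(z) = z^7 has 7 zeros (all at the origin) inside |z| < 3. Answer = 7

7


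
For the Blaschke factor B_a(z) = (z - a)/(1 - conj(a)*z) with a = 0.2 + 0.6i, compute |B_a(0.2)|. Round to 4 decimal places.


Step 1: Numerator z0 - a = 0.2 - (0.2 + 0.6i) = 0 - 0.6i
Step 2: Denominator 1 - conj(a)*z0 = 1 - (0.2 - 0.6i)*0.2 = 0.96 + 0.12i
Step 3: |z0 - a|^2 = 0^2 + (-0.6)^2 = 0.36; |1 - conj(a)*z0|^2 = 0.96^2 + 0.12^2 = 0.936
Step 4: |B_a(0.2)| = sqrt(0.36 / 0.936) = sqrt(0.384615)
Step 5: = 0.6202

0.6202


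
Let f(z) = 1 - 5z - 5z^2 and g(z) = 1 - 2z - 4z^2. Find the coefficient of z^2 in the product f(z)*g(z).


Step 1: z^2 term in f*g comes from: (1)*(-4z^2) + (-5z)*(-2z) + (-5z^2)*(1)
Step 2: = -4 + 10 - 5
Step 3: = 1

1


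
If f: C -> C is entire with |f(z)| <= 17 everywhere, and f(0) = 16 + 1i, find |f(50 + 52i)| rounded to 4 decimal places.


Step 1: By Liouville's theorem, a bounded entire function is constant.
Step 2: f(z) = f(0) = 16 + 1i for all z.
Step 3: |f(w)| = |16 + 1i| = sqrt(256 + 1)
Step 4: = 16.0312

16.0312


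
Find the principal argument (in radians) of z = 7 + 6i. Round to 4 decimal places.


Step 1: z = 7 + 6i
Step 2: arg(z) = atan2(6, 7)
Step 3: arg(z) = 0.7086

0.7086


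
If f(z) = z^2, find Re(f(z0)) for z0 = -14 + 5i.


Step 1: z0 = -14 + 5i
Step 2: z0^2 = (-14)^2 - 5^2 - 140i
Step 3: real part = 196 - 25 = 171

171


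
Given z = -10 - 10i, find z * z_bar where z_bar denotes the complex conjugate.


Step 1: conj(z) = -10 + 10i
Step 2: z * conj(z) = (-10)^2 + (-10)^2
Step 3: = 100 + 100 = 200

200


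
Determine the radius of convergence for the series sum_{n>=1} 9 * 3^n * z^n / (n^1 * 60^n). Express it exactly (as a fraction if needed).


Step 1: General term a_n = 9 * 3^n / (n^1 * 60^n)
Step 2: By the root test, |a_n|^(1/n) = 9^(1/n) * 3 / (n^(1/n) * 60) -> 3/60 as n -> infinity (since 9^(1/n) -> 1 and n^(1/n) -> 1)
Step 3: R = 1/lim|a_n|^(1/n) = 60/3 = 20

20


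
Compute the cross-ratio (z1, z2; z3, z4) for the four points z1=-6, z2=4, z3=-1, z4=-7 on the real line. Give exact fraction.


Step 1: (z1-z3)(z2-z4) = (-5) * 11 = -55
Step 2: (z1-z4)(z2-z3) = 1 * 5 = 5
Step 3: Cross-ratio = -55/5 = -11

-11


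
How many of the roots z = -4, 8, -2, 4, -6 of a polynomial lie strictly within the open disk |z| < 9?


Step 1: Check each root:
  z = -4: |-4| = 4 < 9
  z = 8: |8| = 8 < 9
  z = -2: |-2| = 2 < 9
  z = 4: |4| = 4 < 9
  z = -6: |-6| = 6 < 9
Step 2: Count = 5

5


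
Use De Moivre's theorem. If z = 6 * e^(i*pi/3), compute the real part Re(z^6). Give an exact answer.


Step 1: By De Moivre's theorem, z^6 = 6^6 * e^(i*6*pi/3) = 46656 * (cos(2*pi) + i*sin(2*pi))
Step 2: |z|^6 = 6^6 = 46656
Step 3: Reduce the angle mod 2*pi: 2*pi - 2*pi = 0
Step 4: cos(0) = 1
Step 5: Re(z^6) = 46656 * 1 = 46656

46656


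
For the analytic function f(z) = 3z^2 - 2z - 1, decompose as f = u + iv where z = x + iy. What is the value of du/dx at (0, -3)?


Step 1: f(z) = 3(x+iy)^2 - 2(x+iy) - 1
Step 2: u = 3(x^2 - y^2) - 2x - 1
Step 3: u_x = 6x - 2
Step 4: At (0, -3): u_x = 0 - 2 = -2

-2


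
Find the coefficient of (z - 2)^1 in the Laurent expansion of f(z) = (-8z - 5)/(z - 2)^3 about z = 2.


Step 1: Write the numerator in powers of (z - 2): -8z - 5 = -8(z - 2) + (-8*2 - 5) = -8(z - 2) - 21
Step 2: Divide by (z - 2)^3: f(z) = -21(z - 2)^(-3) - 8(z - 2)^(-2)
Step 3: This finite sum is the Laurent series of f about z = 2.
Step 4: Only the powers -3 and -2 appear, so the coefficient of (z - 2)^1 = 0

0


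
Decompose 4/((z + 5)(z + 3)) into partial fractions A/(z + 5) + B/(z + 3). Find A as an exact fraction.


Step 1: Multiply both sides by (z + 5) and set z = -5
Step 2: A = 4 / (-5 + 3)
Step 3: A = 4 / (-2)
Step 4: A = -2

-2


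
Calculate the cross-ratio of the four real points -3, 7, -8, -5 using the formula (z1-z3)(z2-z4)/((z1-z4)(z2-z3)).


Step 1: (z1-z3)(z2-z4) = 5 * 12 = 60
Step 2: (z1-z4)(z2-z3) = 2 * 15 = 30
Step 3: Cross-ratio = 60/30 = 2

2


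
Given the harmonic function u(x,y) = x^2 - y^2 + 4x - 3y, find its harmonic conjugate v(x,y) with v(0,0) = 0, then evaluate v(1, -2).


Step 1: v_x = -u_y = 2y + 3
Step 2: v_y = u_x = 2x + 4
Step 3: v = 2xy + 3x + 4y + C
Step 4: v(0,0) = 0 => C = 0
Step 5: v(1, -2) = -9

-9


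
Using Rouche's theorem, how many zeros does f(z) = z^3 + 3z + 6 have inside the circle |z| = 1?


Step 1: On |z| = 1 the three terms have sizes |z^3| = 1^3 = 1, |3z| = 3*1 = 3, |6| = 6
Step 2: The dominant term is g(z) = 6; let h(z) = z^3 + 3z so f = g + h
Step 3: On |z| = 1: |g| = 6 and |h| <= 1 + 3 = 4
Step 4: Since 6 > 4, |h| < |g| on |z| = 1, so by Rouche f has the same number of zeros as g inside |z| < 1
Step 5: g(z) = 6 is a nonzero constant with no zeros inside |z| < 1. Answer = 0

0


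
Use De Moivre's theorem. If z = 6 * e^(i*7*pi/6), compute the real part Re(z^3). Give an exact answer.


Step 1: By De Moivre's theorem, z^3 = 6^3 * e^(i*3*7*pi/6) = 216 * (cos(7*pi/2) + i*sin(7*pi/2))
Step 2: |z|^3 = 6^3 = 216
Step 3: Reduce the angle mod 2*pi: 7*pi/2 - 2*pi = 3*pi/2
Step 4: cos(3*pi/2) = 0
Step 5: Re(z^3) = 216 * 0 = 0

0


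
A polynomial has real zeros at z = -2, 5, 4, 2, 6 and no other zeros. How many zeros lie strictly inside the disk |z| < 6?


Step 1: Check each root:
  z = -2: |-2| = 2 < 6
  z = 5: |5| = 5 < 6
  z = 4: |4| = 4 < 6
  z = 2: |2| = 2 < 6
  z = 6: |6| = 6 >= 6
Step 2: Count = 4

4


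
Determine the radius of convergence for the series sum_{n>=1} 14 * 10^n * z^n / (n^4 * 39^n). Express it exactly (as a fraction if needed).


Step 1: General term a_n = 14 * 10^n / (n^4 * 39^n)
Step 2: By the root test, |a_n|^(1/n) = 14^(1/n) * 10 / (n^(4/n) * 39) -> 10/39 as n -> infinity (since 14^(1/n) -> 1 and n^(4/n) -> 1)
Step 3: R = 1/lim|a_n|^(1/n) = 39/10

39/10


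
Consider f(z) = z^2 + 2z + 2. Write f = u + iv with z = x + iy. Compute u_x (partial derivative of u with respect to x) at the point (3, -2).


Step 1: f(z) = (x+iy)^2 + 2(x+iy) + 2
Step 2: u = (x^2 - y^2) + 2x + 2
Step 3: u_x = 2x + 2
Step 4: At (3, -2): u_x = 6 + 2 = 8

8


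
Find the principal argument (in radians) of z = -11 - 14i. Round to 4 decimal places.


Step 1: z = -11 - 14i
Step 2: arg(z) = atan2(-14, -11)
Step 3: arg(z) = -2.2368

-2.2368


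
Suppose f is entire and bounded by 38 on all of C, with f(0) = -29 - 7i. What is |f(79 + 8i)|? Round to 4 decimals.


Step 1: By Liouville's theorem, a bounded entire function is constant.
Step 2: f(z) = f(0) = -29 - 7i for all z.
Step 3: |f(w)| = |-29 - 7i| = sqrt(841 + 49)
Step 4: = 29.8329

29.8329


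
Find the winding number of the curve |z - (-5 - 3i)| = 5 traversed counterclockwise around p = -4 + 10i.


Step 1: Center c = (-5, -3), radius = 5
Step 2: |p - c|^2 = 1^2 + 13^2 = 170
Step 3: r^2 = 25
Step 4: |p-c| > r so winding number = 0

0


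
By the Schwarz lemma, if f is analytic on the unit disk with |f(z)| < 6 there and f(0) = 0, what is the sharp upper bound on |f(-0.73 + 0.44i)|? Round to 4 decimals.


Step 1: g = f/6 maps D -> D with g(0) = 0, so by the Schwarz lemma |g(z)| <= |z|, i.e. |f(z)| <= 6|z|; this is sharp (f(z) = 6z).
Step 2: |z0|^2 = (-0.73)^2 + 0.44^2 = 0.7265
Step 3: |z0| = sqrt(0.7265) = 0.85235
Step 4: Best bound = 6 * |z0| = 6 * 0.85235 = 5.1141

5.1141


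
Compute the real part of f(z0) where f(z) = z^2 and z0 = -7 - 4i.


Step 1: z0 = -7 - 4i
Step 2: z0^2 = (-7)^2 - (-4)^2 + 56i
Step 3: real part = 49 - 16 = 33

33


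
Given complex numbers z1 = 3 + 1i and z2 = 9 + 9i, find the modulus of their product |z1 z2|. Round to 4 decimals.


Step 1: |z1| = sqrt(3^2 + 1^2) = sqrt(10)
Step 2: |z2| = sqrt(9^2 + 9^2) = sqrt(162)
Step 3: |z1*z2| = |z1|*|z2| = sqrt(10) * sqrt(162) = sqrt(10 * 162) = sqrt(1620)
Step 4: = 40.2492

40.2492


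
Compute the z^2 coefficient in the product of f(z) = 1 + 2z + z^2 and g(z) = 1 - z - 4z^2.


Step 1: z^2 term in f*g comes from: (1)*(-4z^2) + (2z)*(-z) + (z^2)*(1)
Step 2: = -4 - 2 + 1
Step 3: = -5

-5


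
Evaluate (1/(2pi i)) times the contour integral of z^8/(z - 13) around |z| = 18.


Step 1: f(z) = z^8, a = 13 is inside |z| = 18
Step 2: By Cauchy integral formula: (1/(2pi*i)) * integral = f(a)
Step 3: f(13) = 13^8 = 815730721

815730721


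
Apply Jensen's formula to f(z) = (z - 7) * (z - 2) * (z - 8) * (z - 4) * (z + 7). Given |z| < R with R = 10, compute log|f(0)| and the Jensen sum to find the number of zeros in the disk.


Jensen's formula: (1/2pi)*integral log|f(Re^it)|dt = log|f(0)| + sum_{|a_k|<R} log(R/|a_k|)
Step 1: f(0) = (-7) * (-2) * (-8) * (-4) * 7 = 3136
Step 2: log|f(0)| = log|7| + log|2| + log|8| + log|4| + log|-7| = 8.0507
Step 3: Zeros inside |z| < 10: 7, 2, 8, 4, -7
Step 4: Jensen sum = log(10/7) + log(10/2) + log(10/8) + log(10/4) + log(10/7) = 3.4622
Step 5: n(R) = number of terms in the Jensen sum = count of zeros inside |z| < 10 = 5

5


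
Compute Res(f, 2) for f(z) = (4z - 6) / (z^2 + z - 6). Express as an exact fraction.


Step 1: Q(z) = z^2 + z - 6 = (z - 2)(z + 3)
Step 2: Q'(z) = 2z + 1
Step 3: Q'(2) = 5, P(2) = 2
Step 4: Res = P(2)/Q'(2) = 2/5 = 2/5

2/5


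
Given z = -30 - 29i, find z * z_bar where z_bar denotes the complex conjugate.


Step 1: conj(z) = -30 + 29i
Step 2: z * conj(z) = (-30)^2 + (-29)^2
Step 3: = 900 + 841 = 1741

1741


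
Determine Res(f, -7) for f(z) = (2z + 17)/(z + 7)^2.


Step 1: Pole of order 2 at z = -7
Step 2: Res = lim d/dz [(z + 7)^2 * f(z)] as z -> -7
Step 3: (z + 7)^2 * f(z) = 2z + 17
Step 4: d/dz[2z + 17] = 2

2


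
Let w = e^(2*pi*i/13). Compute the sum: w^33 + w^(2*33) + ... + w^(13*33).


Step 1: The sum sum_{j=1}^{n} w^(k*j) equals n if n | k, else 0.
Step 2: Here n = 13, k = 33
Step 3: Does n divide k? 13 | 33 -> False
Step 4: Sum = 0

0


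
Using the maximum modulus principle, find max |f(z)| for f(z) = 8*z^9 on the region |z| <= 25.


Step 1: On |z| = 25, |f(z)| = 8 * |z|^9 = 8 * 25^9
Step 2: By maximum modulus principle, maximum is on boundary.
Step 3: Maximum = 8 * 3814697265625 = 30517578125000

30517578125000


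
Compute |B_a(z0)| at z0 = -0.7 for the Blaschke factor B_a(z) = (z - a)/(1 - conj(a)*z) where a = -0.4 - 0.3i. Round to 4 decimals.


Step 1: Numerator z0 - a = -0.7 - (-0.4 - 0.3i) = -0.3 + 0.3i
Step 2: Denominator 1 - conj(a)*z0 = 1 - (-0.4 + 0.3i)*(-0.7) = 0.72 + 0.21i
Step 3: |z0 - a|^2 = (-0.3)^2 + 0.3^2 = 0.18; |1 - conj(a)*z0|^2 = 0.72^2 + 0.21^2 = 0.5625
Step 4: |B_a(-0.7)| = sqrt(0.18 / 0.5625) = sqrt(0.32)
Step 5: = 0.5657

0.5657


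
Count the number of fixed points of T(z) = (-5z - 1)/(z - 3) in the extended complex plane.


Step 1: Fixed points satisfy T(z) = z
Step 2: z^2 + 2z + 1 = 0
Step 3: Discriminant = 2^2 - 4*1*1 = 0
Step 4: Number of fixed points = 1

1


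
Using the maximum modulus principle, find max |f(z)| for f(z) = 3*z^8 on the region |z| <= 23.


Step 1: On |z| = 23, |f(z)| = 3 * |z|^8 = 3 * 23^8
Step 2: By maximum modulus principle, maximum is on boundary.
Step 3: Maximum = 3 * 78310985281 = 234932955843

234932955843


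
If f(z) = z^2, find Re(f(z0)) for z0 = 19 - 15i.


Step 1: z0 = 19 - 15i
Step 2: z0^2 = 19^2 - (-15)^2 - 570i
Step 3: real part = 361 - 225 = 136

136


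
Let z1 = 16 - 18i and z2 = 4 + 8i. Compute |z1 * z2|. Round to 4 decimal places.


Step 1: |z1| = sqrt(16^2 + (-18)^2) = sqrt(580)
Step 2: |z2| = sqrt(4^2 + 8^2) = sqrt(80)
Step 3: |z1*z2| = |z1|*|z2| = sqrt(580) * sqrt(80) = sqrt(580 * 80) = sqrt(46400)
Step 4: = 215.4066

215.4066


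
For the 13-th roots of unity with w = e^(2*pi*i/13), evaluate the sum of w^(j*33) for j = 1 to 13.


Step 1: The sum sum_{j=1}^{n} w^(k*j) equals n if n | k, else 0.
Step 2: Here n = 13, k = 33
Step 3: Does n divide k? 13 | 33 -> False
Step 4: Sum = 0

0


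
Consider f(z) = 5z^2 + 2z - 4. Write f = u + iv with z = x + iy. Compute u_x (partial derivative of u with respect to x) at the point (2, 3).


Step 1: f(z) = 5(x+iy)^2 + 2(x+iy) - 4
Step 2: u = 5(x^2 - y^2) + 2x - 4
Step 3: u_x = 10x + 2
Step 4: At (2, 3): u_x = 20 + 2 = 22

22


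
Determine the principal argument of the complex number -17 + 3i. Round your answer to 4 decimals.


Step 1: z = -17 + 3i
Step 2: arg(z) = atan2(3, -17)
Step 3: arg(z) = 2.9669

2.9669


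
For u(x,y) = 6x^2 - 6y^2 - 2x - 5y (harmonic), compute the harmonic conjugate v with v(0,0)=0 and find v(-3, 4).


Step 1: v_x = -u_y = 12y + 5
Step 2: v_y = u_x = 12x - 2
Step 3: v = 12xy + 5x - 2y + C
Step 4: v(0,0) = 0 => C = 0
Step 5: v(-3, 4) = -167

-167


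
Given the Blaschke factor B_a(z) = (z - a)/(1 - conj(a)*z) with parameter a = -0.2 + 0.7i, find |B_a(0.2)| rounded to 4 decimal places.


Step 1: Numerator z0 - a = 0.2 - (-0.2 + 0.7i) = 0.4 - 0.7i
Step 2: Denominator 1 - conj(a)*z0 = 1 - (-0.2 - 0.7i)*0.2 = 1.04 + 0.14i
Step 3: |z0 - a|^2 = 0.4^2 + (-0.7)^2 = 0.65; |1 - conj(a)*z0|^2 = 1.04^2 + 0.14^2 = 1.1012
Step 4: |B_a(0.2)| = sqrt(0.65 / 1.1012) = sqrt(0.590265)
Step 5: = 0.7683

0.7683


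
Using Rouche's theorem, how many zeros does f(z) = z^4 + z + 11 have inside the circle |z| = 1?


Step 1: On |z| = 1 the three terms have sizes |z^4| = 1^4 = 1, |z| = 1, |11| = 11
Step 2: The dominant term is g(z) = 11; let h(z) = z^4 + z so f = g + h
Step 3: On |z| = 1: |g| = 11 and |h| <= 1 + 1 = 2
Step 4: Since 11 > 2, |h| < |g| on |z| = 1, so by Rouche f has the same number of zeros as g inside |z| < 1
Step 5: g(z) = 11 is a nonzero constant with no zeros inside |z| < 1. Answer = 0

0


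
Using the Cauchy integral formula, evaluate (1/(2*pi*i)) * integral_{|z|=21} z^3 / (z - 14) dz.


Step 1: f(z) = z^3, a = 14 is inside |z| = 21
Step 2: By Cauchy integral formula: (1/(2pi*i)) * integral = f(a)
Step 3: f(14) = 14^3 = 2744

2744


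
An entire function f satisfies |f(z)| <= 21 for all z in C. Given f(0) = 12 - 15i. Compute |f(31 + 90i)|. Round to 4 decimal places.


Step 1: By Liouville's theorem, a bounded entire function is constant.
Step 2: f(z) = f(0) = 12 - 15i for all z.
Step 3: |f(w)| = |12 - 15i| = sqrt(144 + 225)
Step 4: = 19.2094

19.2094


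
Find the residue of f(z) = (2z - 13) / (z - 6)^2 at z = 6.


Step 1: Pole of order 2 at z = 6
Step 2: Res = lim d/dz [(z - 6)^2 * f(z)] as z -> 6
Step 3: (z - 6)^2 * f(z) = 2z - 13
Step 4: d/dz[2z - 13] = 2

2


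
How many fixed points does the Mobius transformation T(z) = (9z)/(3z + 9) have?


Step 1: Fixed points satisfy T(z) = z
Step 2: 3z^2 = 0
Step 3: Discriminant = 0^2 - 4*3*0 = 0
Step 4: Number of fixed points = 1

1


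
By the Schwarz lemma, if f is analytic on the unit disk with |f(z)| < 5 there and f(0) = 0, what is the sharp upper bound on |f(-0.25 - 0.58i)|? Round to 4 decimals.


Step 1: g = f/5 maps D -> D with g(0) = 0, so by the Schwarz lemma |g(z)| <= |z|, i.e. |f(z)| <= 5|z|; this is sharp (f(z) = 5z).
Step 2: |z0|^2 = (-0.25)^2 + (-0.58)^2 = 0.3989
Step 3: |z0| = sqrt(0.3989) = 0.631585
Step 4: Best bound = 5 * |z0| = 5 * 0.631585 = 3.1579

3.1579


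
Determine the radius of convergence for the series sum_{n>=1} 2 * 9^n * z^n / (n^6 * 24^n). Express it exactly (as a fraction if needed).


Step 1: General term a_n = 2 * 9^n / (n^6 * 24^n)
Step 2: By the root test, |a_n|^(1/n) = 2^(1/n) * 9 / (n^(6/n) * 24) -> 9/24 as n -> infinity (since 2^(1/n) -> 1 and n^(6/n) -> 1)
Step 3: R = 1/lim|a_n|^(1/n) = 24/9 = 8/3

8/3


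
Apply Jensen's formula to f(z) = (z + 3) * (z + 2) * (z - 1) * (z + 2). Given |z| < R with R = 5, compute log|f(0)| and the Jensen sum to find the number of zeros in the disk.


Jensen's formula: (1/2pi)*integral log|f(Re^it)|dt = log|f(0)| + sum_{|a_k|<R} log(R/|a_k|)
Step 1: f(0) = 3 * 2 * (-1) * 2 = -12
Step 2: log|f(0)| = log|-3| + log|-2| + log|1| + log|-2| = 2.4849
Step 3: Zeros inside |z| < 5: -3, -2, 1, -2
Step 4: Jensen sum = log(5/3) + log(5/2) + log(5/1) + log(5/2) = 3.9528
Step 5: n(R) = number of terms in the Jensen sum = count of zeros inside |z| < 5 = 4

4


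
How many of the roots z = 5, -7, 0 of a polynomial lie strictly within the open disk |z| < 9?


Step 1: Check each root:
  z = 5: |5| = 5 < 9
  z = -7: |-7| = 7 < 9
  z = 0: |0| = 0 < 9
Step 2: Count = 3

3


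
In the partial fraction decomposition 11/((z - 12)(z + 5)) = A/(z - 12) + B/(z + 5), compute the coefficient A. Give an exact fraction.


Step 1: Multiply both sides by (z - 12) and set z = 12
Step 2: A = 11 / (12 + 5)
Step 3: A = 11 / 17
Step 4: A = 11/17

11/17


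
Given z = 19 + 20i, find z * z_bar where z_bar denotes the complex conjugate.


Step 1: conj(z) = 19 - 20i
Step 2: z * conj(z) = 19^2 + 20^2
Step 3: = 361 + 400 = 761

761


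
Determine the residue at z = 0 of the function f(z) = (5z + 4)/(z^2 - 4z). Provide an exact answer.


Step 1: Q(z) = z^2 - 4z = (z)(z - 4)
Step 2: Q'(z) = 2z - 4
Step 3: Q'(0) = -4, P(0) = 4
Step 4: Res = P(0)/Q'(0) = 4/(-4) = -1

-1


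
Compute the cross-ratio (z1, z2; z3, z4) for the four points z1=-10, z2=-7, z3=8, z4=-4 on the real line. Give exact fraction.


Step 1: (z1-z3)(z2-z4) = (-18) * (-3) = 54
Step 2: (z1-z4)(z2-z3) = (-6) * (-15) = 90
Step 3: Cross-ratio = 54/90 = 3/5

3/5


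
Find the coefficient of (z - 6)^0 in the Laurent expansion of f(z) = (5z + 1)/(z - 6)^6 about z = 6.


Step 1: Write the numerator in powers of (z - 6): 5z + 1 = 5(z - 6) + (5*6 + 1) = 5(z - 6) + 31
Step 2: Divide by (z - 6)^6: f(z) = 31(z - 6)^(-6) + 5(z - 6)^(-5)
Step 3: This finite sum is the Laurent series of f about z = 6.
Step 4: Only the powers -6 and -5 appear, so the coefficient of (z - 6)^0 = 0

0


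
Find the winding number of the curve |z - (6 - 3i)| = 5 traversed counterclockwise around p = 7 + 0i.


Step 1: Center c = (6, -3), radius = 5
Step 2: |p - c|^2 = 1^2 + 3^2 = 10
Step 3: r^2 = 25
Step 4: |p-c| < r so winding number = 1

1


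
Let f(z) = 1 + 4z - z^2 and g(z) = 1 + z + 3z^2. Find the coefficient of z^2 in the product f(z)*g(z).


Step 1: z^2 term in f*g comes from: (1)*(3z^2) + (4z)*(z) + (-z^2)*(1)
Step 2: = 3 + 4 - 1
Step 3: = 6

6


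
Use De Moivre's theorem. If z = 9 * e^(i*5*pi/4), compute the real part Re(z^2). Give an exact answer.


Step 1: By De Moivre's theorem, z^2 = 9^2 * e^(i*2*5*pi/4) = 81 * (cos(5*pi/2) + i*sin(5*pi/2))
Step 2: |z|^2 = 9^2 = 81
Step 3: Reduce the angle mod 2*pi: 5*pi/2 - 2*pi = pi/2
Step 4: cos(pi/2) = 0
Step 5: Re(z^2) = 81 * 0 = 0

0


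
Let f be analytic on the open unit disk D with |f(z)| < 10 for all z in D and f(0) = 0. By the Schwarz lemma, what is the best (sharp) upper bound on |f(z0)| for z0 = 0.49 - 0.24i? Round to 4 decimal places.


Step 1: g = f/10 maps D -> D with g(0) = 0, so by the Schwarz lemma |g(z)| <= |z|, i.e. |f(z)| <= 10|z|; this is sharp (f(z) = 10z).
Step 2: |z0|^2 = 0.49^2 + (-0.24)^2 = 0.2977
Step 3: |z0| = sqrt(0.2977) = 0.545619
Step 4: Best bound = 10 * |z0| = 10 * 0.545619 = 5.4562

5.4562


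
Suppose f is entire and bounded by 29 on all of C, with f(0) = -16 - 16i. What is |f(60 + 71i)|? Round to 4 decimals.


Step 1: By Liouville's theorem, a bounded entire function is constant.
Step 2: f(z) = f(0) = -16 - 16i for all z.
Step 3: |f(w)| = |-16 - 16i| = sqrt(256 + 256)
Step 4: = 22.6274

22.6274


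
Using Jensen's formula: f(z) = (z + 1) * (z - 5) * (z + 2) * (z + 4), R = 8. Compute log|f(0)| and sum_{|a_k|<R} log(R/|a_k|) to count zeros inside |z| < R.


Jensen's formula: (1/2pi)*integral log|f(Re^it)|dt = log|f(0)| + sum_{|a_k|<R} log(R/|a_k|)
Step 1: f(0) = 1 * (-5) * 2 * 4 = -40
Step 2: log|f(0)| = log|-1| + log|5| + log|-2| + log|-4| = 3.6889
Step 3: Zeros inside |z| < 8: -1, 5, -2, -4
Step 4: Jensen sum = log(8/1) + log(8/5) + log(8/2) + log(8/4) = 4.6289
Step 5: n(R) = number of terms in the Jensen sum = count of zeros inside |z| < 8 = 4

4


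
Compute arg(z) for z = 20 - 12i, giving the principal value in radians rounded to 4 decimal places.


Step 1: z = 20 - 12i
Step 2: arg(z) = atan2(-12, 20)
Step 3: arg(z) = -0.5404

-0.5404


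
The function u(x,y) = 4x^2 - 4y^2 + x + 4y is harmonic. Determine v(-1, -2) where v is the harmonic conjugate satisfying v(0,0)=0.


Step 1: v_x = -u_y = 8y - 4
Step 2: v_y = u_x = 8x + 1
Step 3: v = 8xy - 4x + y + C
Step 4: v(0,0) = 0 => C = 0
Step 5: v(-1, -2) = 18

18


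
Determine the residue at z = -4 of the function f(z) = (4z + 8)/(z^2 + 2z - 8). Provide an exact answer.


Step 1: Q(z) = z^2 + 2z - 8 = (z + 4)(z - 2)
Step 2: Q'(z) = 2z + 2
Step 3: Q'(-4) = -6, P(-4) = -8
Step 4: Res = P(-4)/Q'(-4) = -8/(-6) = 4/3

4/3


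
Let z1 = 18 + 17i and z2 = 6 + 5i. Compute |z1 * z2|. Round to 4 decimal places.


Step 1: |z1| = sqrt(18^2 + 17^2) = sqrt(613)
Step 2: |z2| = sqrt(6^2 + 5^2) = sqrt(61)
Step 3: |z1*z2| = |z1|*|z2| = sqrt(613) * sqrt(61) = sqrt(613 * 61) = sqrt(37393)
Step 4: = 193.3727

193.3727


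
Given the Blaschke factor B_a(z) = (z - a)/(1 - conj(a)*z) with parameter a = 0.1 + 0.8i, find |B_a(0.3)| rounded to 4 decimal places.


Step 1: Numerator z0 - a = 0.3 - (0.1 + 0.8i) = 0.2 - 0.8i
Step 2: Denominator 1 - conj(a)*z0 = 1 - (0.1 - 0.8i)*0.3 = 0.97 + 0.24i
Step 3: |z0 - a|^2 = 0.2^2 + (-0.8)^2 = 0.68; |1 - conj(a)*z0|^2 = 0.97^2 + 0.24^2 = 0.9985
Step 4: |B_a(0.3)| = sqrt(0.68 / 0.9985) = sqrt(0.681022)
Step 5: = 0.8252

0.8252


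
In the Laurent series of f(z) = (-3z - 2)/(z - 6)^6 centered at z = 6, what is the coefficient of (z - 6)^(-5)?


Step 1: Write the numerator in powers of (z - 6): -3z - 2 = -3(z - 6) + (-3*6 - 2) = -3(z - 6) - 20
Step 2: Divide by (z - 6)^6: f(z) = -20(z - 6)^(-6) - 3(z - 6)^(-5)
Step 3: This finite sum is the Laurent series of f about z = 6.
Step 4: Coefficient of (z - 6)^(-5) = coefficient of (z - 6) in the re-centred numerator = -3

-3


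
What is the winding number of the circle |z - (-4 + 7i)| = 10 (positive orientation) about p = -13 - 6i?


Step 1: Center c = (-4, 7), radius = 10
Step 2: |p - c|^2 = (-9)^2 + (-13)^2 = 250
Step 3: r^2 = 100
Step 4: |p-c| > r so winding number = 0

0


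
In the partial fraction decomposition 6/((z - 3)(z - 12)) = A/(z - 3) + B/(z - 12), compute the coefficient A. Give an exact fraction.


Step 1: Multiply both sides by (z - 3) and set z = 3
Step 2: A = 6 / (3 - 12)
Step 3: A = 6 / (-9)
Step 4: A = -2/3

-2/3
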